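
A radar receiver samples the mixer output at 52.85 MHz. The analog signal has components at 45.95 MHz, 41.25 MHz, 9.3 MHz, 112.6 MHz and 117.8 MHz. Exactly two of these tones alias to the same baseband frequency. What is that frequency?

6.9 MHz

fs/2 = 26.425 MHz.
45.95 MHz > fs/2 = 26.425 MHz, folds to fs − 45.95 MHz = 6.9 MHz.
41.25 MHz > fs/2 = 26.425 MHz, folds to fs − 41.25 MHz = 11.6 MHz.
9.3 MHz ≤ fs/2 = 26.425 MHz, passes unchanged.
112.6 MHz mod fs = 6.9 MHz.
6.9 MHz ≤ fs/2 = 26.425 MHz, appears at 6.9 MHz.
117.8 MHz mod fs = 12.1 MHz.
12.1 MHz ≤ fs/2 = 26.425 MHz, appears at 12.1 MHz.
45.95 MHz and 112.6 MHz both map to 6.9 MHz.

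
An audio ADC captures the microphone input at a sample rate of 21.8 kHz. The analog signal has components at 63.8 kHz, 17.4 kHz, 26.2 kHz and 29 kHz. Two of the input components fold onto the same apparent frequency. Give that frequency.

fs/2 = 10.9 kHz.
63.8 kHz mod fs = 20.2 kHz.
20.2 kHz > fs/2 = 10.9 kHz, folds to fs − 20.2 kHz = 1.6 kHz.
17.4 kHz > fs/2 = 10.9 kHz, folds to fs − 17.4 kHz = 4.4 kHz.
26.2 kHz mod fs = 4.4 kHz.
4.4 kHz ≤ fs/2 = 10.9 kHz, appears at 4.4 kHz.
29 kHz mod fs = 7.2 kHz.
7.2 kHz ≤ fs/2 = 10.9 kHz, appears at 7.2 kHz.
17.4 kHz and 26.2 kHz both map to 4.4 kHz.

4.4 kHz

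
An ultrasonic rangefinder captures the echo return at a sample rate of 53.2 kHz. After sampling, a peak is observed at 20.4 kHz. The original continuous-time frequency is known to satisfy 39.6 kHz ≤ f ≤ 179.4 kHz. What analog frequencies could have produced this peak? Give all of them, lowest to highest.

Frequencies that alias to 20.4 kHz are k·fs ± 20.4 kHz for integer k ≥ 0.
k=0: 20.4 kHz.
k=1: 32.8 kHz, 73.6 kHz.
k=2: 86 kHz, 126.8 kHz.
k=3: 139.2 kHz, 180 kHz.
k=4: 192.4 kHz, 233.2 kHz.
Within [39.6 kHz, 179.4 kHz]: 73.6 kHz, 86 kHz, 126.8 kHz, 139.2 kHz.

73.6 kHz, 86 kHz, 126.8 kHz, 139.2 kHz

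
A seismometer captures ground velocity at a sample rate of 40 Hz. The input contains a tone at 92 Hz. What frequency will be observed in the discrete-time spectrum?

12 Hz

92 Hz mod fs = 12 Hz.
12 Hz ≤ fs/2 = 20 Hz, appears at 12 Hz.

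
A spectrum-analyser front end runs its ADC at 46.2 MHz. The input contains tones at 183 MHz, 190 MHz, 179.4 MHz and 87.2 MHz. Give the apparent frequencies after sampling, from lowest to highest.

fs/2 = 23.1 MHz.
183 MHz mod fs = 44.4 MHz.
44.4 MHz > fs/2 = 23.1 MHz, folds to fs − 44.4 MHz = 1.8 MHz.
190 MHz mod fs = 5.2 MHz.
5.2 MHz ≤ fs/2 = 23.1 MHz, appears at 5.2 MHz.
179.4 MHz mod fs = 40.8 MHz.
40.8 MHz > fs/2 = 23.1 MHz, folds to fs − 40.8 MHz = 5.4 MHz.
87.2 MHz mod fs = 41 MHz.
41 MHz > fs/2 = 23.1 MHz, folds to fs − 41 MHz = 5.2 MHz.
Distinct values: {1.8 MHz, 5.2 MHz, 5.4 MHz}.

1.8 MHz, 5.2 MHz, 5.4 MHz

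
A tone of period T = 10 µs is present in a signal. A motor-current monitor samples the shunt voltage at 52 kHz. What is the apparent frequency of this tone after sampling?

4 kHz

T = 10 µs → f = 1/T = 100 kHz.
100 kHz mod fs = 48 kHz.
48 kHz > fs/2 = 26 kHz, folds to fs − 48 kHz = 4 kHz.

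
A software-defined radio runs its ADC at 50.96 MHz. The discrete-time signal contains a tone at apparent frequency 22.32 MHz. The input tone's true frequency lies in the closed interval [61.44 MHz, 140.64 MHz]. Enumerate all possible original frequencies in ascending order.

73.28 MHz, 79.6 MHz, 124.24 MHz, 130.56 MHz

Frequencies that alias to 22.32 MHz are k·fs ± 22.32 MHz for integer k ≥ 0.
k=0: 22.32 MHz.
k=1: 28.64 MHz, 73.28 MHz.
k=2: 79.6 MHz, 124.24 MHz.
k=3: 130.56 MHz, 175.2 MHz.
k=4: 181.52 MHz, 226.16 MHz.
Within [61.44 MHz, 140.64 MHz]: 73.28 MHz, 79.6 MHz, 124.24 MHz, 130.56 MHz.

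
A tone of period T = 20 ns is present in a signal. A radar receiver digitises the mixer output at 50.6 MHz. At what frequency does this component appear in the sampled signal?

0.6 MHz

T = 20 ns → f = 1/T = 50 MHz.
50 MHz > fs/2 = 25.3 MHz, folds to fs − 50 MHz = 0.6 MHz.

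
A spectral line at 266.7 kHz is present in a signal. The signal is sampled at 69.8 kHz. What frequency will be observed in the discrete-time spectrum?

12.5 kHz

266.7 kHz mod fs = 57.3 kHz.
57.3 kHz > fs/2 = 34.9 kHz, folds to fs − 57.3 kHz = 12.5 kHz.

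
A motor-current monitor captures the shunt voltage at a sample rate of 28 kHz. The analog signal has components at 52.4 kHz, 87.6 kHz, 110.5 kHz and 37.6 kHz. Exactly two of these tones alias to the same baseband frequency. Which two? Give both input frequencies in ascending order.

fs/2 = 14 kHz.
52.4 kHz mod fs = 24.4 kHz.
24.4 kHz > fs/2 = 14 kHz, folds to fs − 24.4 kHz = 3.6 kHz.
87.6 kHz mod fs = 3.6 kHz.
3.6 kHz ≤ fs/2 = 14 kHz, appears at 3.6 kHz.
110.5 kHz mod fs = 26.5 kHz.
26.5 kHz > fs/2 = 14 kHz, folds to fs − 26.5 kHz = 1.5 kHz.
37.6 kHz mod fs = 9.6 kHz.
9.6 kHz ≤ fs/2 = 14 kHz, appears at 9.6 kHz.
52.4 kHz and 87.6 kHz both map to 3.6 kHz.

52.4 kHz, 87.6 kHz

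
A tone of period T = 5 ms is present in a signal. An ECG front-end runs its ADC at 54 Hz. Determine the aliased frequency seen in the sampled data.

16 Hz

T = 5 ms → f = 1/T = 200 Hz.
200 Hz mod fs = 38 Hz.
38 Hz > fs/2 = 27 Hz, folds to fs − 38 Hz = 16 Hz.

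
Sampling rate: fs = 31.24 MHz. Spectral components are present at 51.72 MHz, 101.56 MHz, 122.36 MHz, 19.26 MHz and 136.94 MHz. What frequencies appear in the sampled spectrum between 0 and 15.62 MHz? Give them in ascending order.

2.6 MHz, 7.84 MHz, 10.76 MHz, 11.98 MHz

fs/2 = 15.62 MHz.
51.72 MHz mod fs = 20.48 MHz.
20.48 MHz > fs/2 = 15.62 MHz, folds to fs − 20.48 MHz = 10.76 MHz.
101.56 MHz mod fs = 7.84 MHz.
7.84 MHz ≤ fs/2 = 15.62 MHz, appears at 7.84 MHz.
122.36 MHz mod fs = 28.64 MHz.
28.64 MHz > fs/2 = 15.62 MHz, folds to fs − 28.64 MHz = 2.6 MHz.
19.26 MHz > fs/2 = 15.62 MHz, folds to fs − 19.26 MHz = 11.98 MHz.
136.94 MHz mod fs = 11.98 MHz.
11.98 MHz ≤ fs/2 = 15.62 MHz, appears at 11.98 MHz.
Distinct values: {2.6 MHz, 7.84 MHz, 10.76 MHz, 11.98 MHz}.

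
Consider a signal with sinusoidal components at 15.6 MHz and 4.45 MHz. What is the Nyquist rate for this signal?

31.2 MHz

Highest-frequency component: 15.6 MHz.
Nyquist rate = 2 × 15.6 MHz = 31.2 MHz.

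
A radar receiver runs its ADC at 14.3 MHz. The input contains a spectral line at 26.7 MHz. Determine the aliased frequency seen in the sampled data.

26.7 MHz mod fs = 12.4 MHz.
12.4 MHz > fs/2 = 7.15 MHz, folds to fs − 12.4 MHz = 1.9 MHz.

1.9 MHz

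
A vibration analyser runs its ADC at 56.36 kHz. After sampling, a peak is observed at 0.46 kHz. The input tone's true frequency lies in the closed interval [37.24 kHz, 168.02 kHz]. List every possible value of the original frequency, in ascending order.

55.9 kHz, 56.82 kHz, 112.26 kHz, 113.18 kHz

Frequencies that alias to 0.46 kHz are k·fs ± 0.46 kHz for integer k ≥ 0.
k=0: 0.46 kHz.
k=1: 55.9 kHz, 56.82 kHz.
k=2: 112.26 kHz, 113.18 kHz.
k=3: 168.62 kHz, 169.54 kHz.
Within [37.24 kHz, 168.02 kHz]: 55.9 kHz, 56.82 kHz, 112.26 kHz, 113.18 kHz.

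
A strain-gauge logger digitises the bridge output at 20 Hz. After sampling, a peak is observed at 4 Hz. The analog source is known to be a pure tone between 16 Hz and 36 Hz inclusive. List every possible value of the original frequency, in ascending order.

16 Hz, 24 Hz, 36 Hz

Frequencies that alias to 4 Hz are k·fs ± 4 Hz for integer k ≥ 0.
k=0: 4 Hz.
k=1: 16 Hz, 24 Hz.
k=2: 36 Hz, 44 Hz.
k=3: 56 Hz, 64 Hz.
Within [16 Hz, 36 Hz]: 16 Hz, 24 Hz, 36 Hz.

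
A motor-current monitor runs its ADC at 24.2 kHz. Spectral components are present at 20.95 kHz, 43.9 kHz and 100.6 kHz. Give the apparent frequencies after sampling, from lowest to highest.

fs/2 = 12.1 kHz.
20.95 kHz > fs/2 = 12.1 kHz, folds to fs − 20.95 kHz = 3.25 kHz.
43.9 kHz mod fs = 19.7 kHz.
19.7 kHz > fs/2 = 12.1 kHz, folds to fs − 19.7 kHz = 4.5 kHz.
100.6 kHz mod fs = 3.8 kHz.
3.8 kHz ≤ fs/2 = 12.1 kHz, appears at 3.8 kHz.
Distinct values: {3.25 kHz, 3.8 kHz, 4.5 kHz}.

3.25 kHz, 3.8 kHz, 4.5 kHz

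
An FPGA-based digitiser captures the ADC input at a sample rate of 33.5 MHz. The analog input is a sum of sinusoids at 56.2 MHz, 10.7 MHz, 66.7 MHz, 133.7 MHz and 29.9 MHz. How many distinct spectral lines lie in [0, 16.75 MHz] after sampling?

fs/2 = 16.75 MHz.
56.2 MHz mod fs = 22.7 MHz.
22.7 MHz > fs/2 = 16.75 MHz, folds to fs − 22.7 MHz = 10.8 MHz.
10.7 MHz ≤ fs/2 = 16.75 MHz, passes unchanged.
66.7 MHz mod fs = 33.2 MHz.
33.2 MHz > fs/2 = 16.75 MHz, folds to fs − 33.2 MHz = 0.3 MHz.
133.7 MHz mod fs = 33.2 MHz.
33.2 MHz > fs/2 = 16.75 MHz, folds to fs − 33.2 MHz = 0.3 MHz.
29.9 MHz > fs/2 = 16.75 MHz, folds to fs − 29.9 MHz = 3.6 MHz.
Distinct values: {0.3 MHz, 3.6 MHz, 10.7 MHz, 10.8 MHz} → 4.

4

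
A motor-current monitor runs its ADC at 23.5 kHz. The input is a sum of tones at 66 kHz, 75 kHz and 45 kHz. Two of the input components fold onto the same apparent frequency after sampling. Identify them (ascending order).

66 kHz, 75 kHz

fs/2 = 11.75 kHz.
66 kHz mod fs = 19 kHz.
19 kHz > fs/2 = 11.75 kHz, folds to fs − 19 kHz = 4.5 kHz.
75 kHz mod fs = 4.5 kHz.
4.5 kHz ≤ fs/2 = 11.75 kHz, appears at 4.5 kHz.
45 kHz mod fs = 21.5 kHz.
21.5 kHz > fs/2 = 11.75 kHz, folds to fs − 21.5 kHz = 2 kHz.
66 kHz and 75 kHz both map to 4.5 kHz.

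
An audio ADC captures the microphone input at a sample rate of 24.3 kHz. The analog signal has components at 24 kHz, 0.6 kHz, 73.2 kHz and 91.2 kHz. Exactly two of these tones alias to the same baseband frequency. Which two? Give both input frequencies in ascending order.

fs/2 = 12.15 kHz.
24 kHz > fs/2 = 12.15 kHz, folds to fs − 24 kHz = 0.3 kHz.
0.6 kHz ≤ fs/2 = 12.15 kHz, passes unchanged.
73.2 kHz mod fs = 0.3 kHz.
0.3 kHz ≤ fs/2 = 12.15 kHz, appears at 0.3 kHz.
91.2 kHz mod fs = 18.3 kHz.
18.3 kHz > fs/2 = 12.15 kHz, folds to fs − 18.3 kHz = 6 kHz.
24 kHz and 73.2 kHz both map to 0.3 kHz.

24 kHz, 73.2 kHz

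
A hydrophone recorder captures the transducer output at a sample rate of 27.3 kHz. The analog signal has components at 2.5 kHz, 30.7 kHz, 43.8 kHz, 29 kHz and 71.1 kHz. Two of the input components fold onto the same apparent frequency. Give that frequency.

10.8 kHz

fs/2 = 13.65 kHz.
2.5 kHz ≤ fs/2 = 13.65 kHz, passes unchanged.
30.7 kHz mod fs = 3.4 kHz.
3.4 kHz ≤ fs/2 = 13.65 kHz, appears at 3.4 kHz.
43.8 kHz mod fs = 16.5 kHz.
16.5 kHz > fs/2 = 13.65 kHz, folds to fs − 16.5 kHz = 10.8 kHz.
29 kHz mod fs = 1.7 kHz.
1.7 kHz ≤ fs/2 = 13.65 kHz, appears at 1.7 kHz.
71.1 kHz mod fs = 16.5 kHz.
16.5 kHz > fs/2 = 13.65 kHz, folds to fs − 16.5 kHz = 10.8 kHz.
43.8 kHz and 71.1 kHz both map to 10.8 kHz.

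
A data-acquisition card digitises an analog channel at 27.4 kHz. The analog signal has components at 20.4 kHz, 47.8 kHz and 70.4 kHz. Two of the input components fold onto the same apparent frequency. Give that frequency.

fs/2 = 13.7 kHz.
20.4 kHz > fs/2 = 13.7 kHz, folds to fs − 20.4 kHz = 7 kHz.
47.8 kHz mod fs = 20.4 kHz.
20.4 kHz > fs/2 = 13.7 kHz, folds to fs − 20.4 kHz = 7 kHz.
70.4 kHz mod fs = 15.6 kHz.
15.6 kHz > fs/2 = 13.7 kHz, folds to fs − 15.6 kHz = 11.8 kHz.
20.4 kHz and 47.8 kHz both map to 7 kHz.

7 kHz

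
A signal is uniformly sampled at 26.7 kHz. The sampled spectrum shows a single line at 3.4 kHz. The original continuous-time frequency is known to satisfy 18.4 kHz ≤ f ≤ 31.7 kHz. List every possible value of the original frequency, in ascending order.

Frequencies that alias to 3.4 kHz are k·fs ± 3.4 kHz for integer k ≥ 0.
k=0: 3.4 kHz.
k=1: 23.3 kHz, 30.1 kHz.
k=2: 50 kHz, 56.8 kHz.
Within [18.4 kHz, 31.7 kHz]: 23.3 kHz, 30.1 kHz.

23.3 kHz, 30.1 kHz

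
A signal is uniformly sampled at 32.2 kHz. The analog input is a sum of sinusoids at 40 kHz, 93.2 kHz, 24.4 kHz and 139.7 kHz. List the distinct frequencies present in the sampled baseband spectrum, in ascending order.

3.4 kHz, 7.8 kHz, 10.9 kHz

fs/2 = 16.1 kHz.
40 kHz mod fs = 7.8 kHz.
7.8 kHz ≤ fs/2 = 16.1 kHz, appears at 7.8 kHz.
93.2 kHz mod fs = 28.8 kHz.
28.8 kHz > fs/2 = 16.1 kHz, folds to fs − 28.8 kHz = 3.4 kHz.
24.4 kHz > fs/2 = 16.1 kHz, folds to fs − 24.4 kHz = 7.8 kHz.
139.7 kHz mod fs = 10.9 kHz.
10.9 kHz ≤ fs/2 = 16.1 kHz, appears at 10.9 kHz.
Distinct values: {3.4 kHz, 7.8 kHz, 10.9 kHz}.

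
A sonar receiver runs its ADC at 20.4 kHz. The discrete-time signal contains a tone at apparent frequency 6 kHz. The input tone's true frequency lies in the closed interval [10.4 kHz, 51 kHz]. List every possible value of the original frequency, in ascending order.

14.4 kHz, 26.4 kHz, 34.8 kHz, 46.8 kHz

Frequencies that alias to 6 kHz are k·fs ± 6 kHz for integer k ≥ 0.
k=0: 6 kHz.
k=1: 14.4 kHz, 26.4 kHz.
k=2: 34.8 kHz, 46.8 kHz.
k=3: 55.2 kHz, 67.2 kHz.
Within [10.4 kHz, 51 kHz]: 14.4 kHz, 26.4 kHz, 34.8 kHz, 46.8 kHz.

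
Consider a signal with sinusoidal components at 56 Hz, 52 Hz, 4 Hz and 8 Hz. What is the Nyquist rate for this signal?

112 Hz

Highest-frequency component: 56 Hz.
Nyquist rate = 2 × 56 Hz = 112 Hz.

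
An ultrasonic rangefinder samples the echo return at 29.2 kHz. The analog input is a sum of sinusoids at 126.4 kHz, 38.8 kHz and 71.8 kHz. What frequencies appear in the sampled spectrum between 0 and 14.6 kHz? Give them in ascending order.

fs/2 = 14.6 kHz.
126.4 kHz mod fs = 9.6 kHz.
9.6 kHz ≤ fs/2 = 14.6 kHz, appears at 9.6 kHz.
38.8 kHz mod fs = 9.6 kHz.
9.6 kHz ≤ fs/2 = 14.6 kHz, appears at 9.6 kHz.
71.8 kHz mod fs = 13.4 kHz.
13.4 kHz ≤ fs/2 = 14.6 kHz, appears at 13.4 kHz.
Distinct values: {9.6 kHz, 13.4 kHz}.

9.6 kHz, 13.4 kHz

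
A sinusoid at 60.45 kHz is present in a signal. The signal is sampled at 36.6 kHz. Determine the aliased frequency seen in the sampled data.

60.45 kHz mod fs = 23.85 kHz.
23.85 kHz > fs/2 = 18.3 kHz, folds to fs − 23.85 kHz = 12.75 kHz.

12.75 kHz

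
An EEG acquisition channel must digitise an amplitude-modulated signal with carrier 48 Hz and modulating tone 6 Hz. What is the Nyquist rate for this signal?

108 Hz

AM sidebands sit at fc ± fm = 42 Hz and 54 Hz.
Highest-frequency component: 54 Hz.
Nyquist rate = 2 × 54 Hz = 108 Hz.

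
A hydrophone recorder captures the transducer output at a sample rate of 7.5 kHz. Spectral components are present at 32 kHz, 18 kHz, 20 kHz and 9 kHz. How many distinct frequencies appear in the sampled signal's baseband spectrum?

fs/2 = 3.75 kHz.
32 kHz mod fs = 2 kHz.
2 kHz ≤ fs/2 = 3.75 kHz, appears at 2 kHz.
18 kHz mod fs = 3 kHz.
3 kHz ≤ fs/2 = 3.75 kHz, appears at 3 kHz.
20 kHz mod fs = 5 kHz.
5 kHz > fs/2 = 3.75 kHz, folds to fs − 5 kHz = 2.5 kHz.
9 kHz mod fs = 1.5 kHz.
1.5 kHz ≤ fs/2 = 3.75 kHz, appears at 1.5 kHz.
Distinct values: {1.5 kHz, 2 kHz, 2.5 kHz, 3 kHz} → 4.

4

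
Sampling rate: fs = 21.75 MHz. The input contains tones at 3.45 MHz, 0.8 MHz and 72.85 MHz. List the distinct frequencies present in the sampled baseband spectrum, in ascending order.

fs/2 = 10.875 MHz.
3.45 MHz ≤ fs/2 = 10.875 MHz, passes unchanged.
0.8 MHz ≤ fs/2 = 10.875 MHz, passes unchanged.
72.85 MHz mod fs = 7.6 MHz.
7.6 MHz ≤ fs/2 = 10.875 MHz, appears at 7.6 MHz.
Distinct values: {0.8 MHz, 3.45 MHz, 7.6 MHz}.

0.8 MHz, 3.45 MHz, 7.6 MHz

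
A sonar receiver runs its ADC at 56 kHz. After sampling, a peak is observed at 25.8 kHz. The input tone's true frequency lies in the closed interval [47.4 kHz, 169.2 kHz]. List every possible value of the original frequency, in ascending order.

Frequencies that alias to 25.8 kHz are k·fs ± 25.8 kHz for integer k ≥ 0.
k=0: 25.8 kHz.
k=1: 30.2 kHz, 81.8 kHz.
k=2: 86.2 kHz, 137.8 kHz.
k=3: 142.2 kHz, 193.8 kHz.
k=4: 198.2 kHz, 249.8 kHz.
Within [47.4 kHz, 169.2 kHz]: 81.8 kHz, 86.2 kHz, 137.8 kHz, 142.2 kHz.

81.8 kHz, 86.2 kHz, 137.8 kHz, 142.2 kHz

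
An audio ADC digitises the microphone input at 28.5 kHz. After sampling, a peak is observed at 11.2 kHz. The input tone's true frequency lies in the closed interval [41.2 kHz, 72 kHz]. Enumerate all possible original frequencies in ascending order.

45.8 kHz, 68.2 kHz

Frequencies that alias to 11.2 kHz are k·fs ± 11.2 kHz for integer k ≥ 0.
k=0: 11.2 kHz.
k=1: 17.3 kHz, 39.7 kHz.
k=2: 45.8 kHz, 68.2 kHz.
k=3: 74.3 kHz, 96.7 kHz.
Within [41.2 kHz, 72 kHz]: 45.8 kHz, 68.2 kHz.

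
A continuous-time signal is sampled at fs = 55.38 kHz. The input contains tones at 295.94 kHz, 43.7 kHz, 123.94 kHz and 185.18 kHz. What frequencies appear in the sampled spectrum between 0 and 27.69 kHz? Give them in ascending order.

11.68 kHz, 13.18 kHz, 19.04 kHz

fs/2 = 27.69 kHz.
295.94 kHz mod fs = 19.04 kHz.
19.04 kHz ≤ fs/2 = 27.69 kHz, appears at 19.04 kHz.
43.7 kHz > fs/2 = 27.69 kHz, folds to fs − 43.7 kHz = 11.68 kHz.
123.94 kHz mod fs = 13.18 kHz.
13.18 kHz ≤ fs/2 = 27.69 kHz, appears at 13.18 kHz.
185.18 kHz mod fs = 19.04 kHz.
19.04 kHz ≤ fs/2 = 27.69 kHz, appears at 19.04 kHz.
Distinct values: {11.68 kHz, 13.18 kHz, 19.04 kHz}.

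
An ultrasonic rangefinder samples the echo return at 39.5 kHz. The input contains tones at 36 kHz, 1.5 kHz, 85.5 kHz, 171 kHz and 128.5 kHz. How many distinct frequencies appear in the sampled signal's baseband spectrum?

5

fs/2 = 19.75 kHz.
36 kHz > fs/2 = 19.75 kHz, folds to fs − 36 kHz = 3.5 kHz.
1.5 kHz ≤ fs/2 = 19.75 kHz, passes unchanged.
85.5 kHz mod fs = 6.5 kHz.
6.5 kHz ≤ fs/2 = 19.75 kHz, appears at 6.5 kHz.
171 kHz mod fs = 13 kHz.
13 kHz ≤ fs/2 = 19.75 kHz, appears at 13 kHz.
128.5 kHz mod fs = 10 kHz.
10 kHz ≤ fs/2 = 19.75 kHz, appears at 10 kHz.
Distinct values: {1.5 kHz, 3.5 kHz, 6.5 kHz, 10 kHz, 13 kHz} → 5.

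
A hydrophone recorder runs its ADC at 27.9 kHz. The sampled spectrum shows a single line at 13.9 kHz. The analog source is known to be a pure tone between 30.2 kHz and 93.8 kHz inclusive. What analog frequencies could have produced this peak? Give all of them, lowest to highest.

Frequencies that alias to 13.9 kHz are k·fs ± 13.9 kHz for integer k ≥ 0.
k=0: 13.9 kHz.
k=1: 14 kHz, 41.8 kHz.
k=2: 41.9 kHz, 69.7 kHz.
k=3: 69.8 kHz, 97.6 kHz.
k=4: 97.7 kHz, 125.5 kHz.
Within [30.2 kHz, 93.8 kHz]: 41.8 kHz, 41.9 kHz, 69.7 kHz, 69.8 kHz.

41.8 kHz, 41.9 kHz, 69.7 kHz, 69.8 kHz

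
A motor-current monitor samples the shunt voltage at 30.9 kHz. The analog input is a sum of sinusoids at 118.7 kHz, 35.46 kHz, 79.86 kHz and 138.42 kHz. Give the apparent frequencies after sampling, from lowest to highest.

fs/2 = 15.45 kHz.
118.7 kHz mod fs = 26 kHz.
26 kHz > fs/2 = 15.45 kHz, folds to fs − 26 kHz = 4.9 kHz.
35.46 kHz mod fs = 4.56 kHz.
4.56 kHz ≤ fs/2 = 15.45 kHz, appears at 4.56 kHz.
79.86 kHz mod fs = 18.06 kHz.
18.06 kHz > fs/2 = 15.45 kHz, folds to fs − 18.06 kHz = 12.84 kHz.
138.42 kHz mod fs = 14.82 kHz.
14.82 kHz ≤ fs/2 = 15.45 kHz, appears at 14.82 kHz.
Distinct values: {4.56 kHz, 4.9 kHz, 12.84 kHz, 14.82 kHz}.

4.56 kHz, 4.9 kHz, 12.84 kHz, 14.82 kHz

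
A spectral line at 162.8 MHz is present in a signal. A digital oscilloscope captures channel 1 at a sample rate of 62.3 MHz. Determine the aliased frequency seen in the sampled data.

24.1 MHz

162.8 MHz mod fs = 38.2 MHz.
38.2 MHz > fs/2 = 31.15 MHz, folds to fs − 38.2 MHz = 24.1 MHz.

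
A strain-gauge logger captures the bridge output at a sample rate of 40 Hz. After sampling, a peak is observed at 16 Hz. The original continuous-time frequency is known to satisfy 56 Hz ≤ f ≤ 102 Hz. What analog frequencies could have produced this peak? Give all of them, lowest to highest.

Frequencies that alias to 16 Hz are k·fs ± 16 Hz for integer k ≥ 0.
k=0: 16 Hz.
k=1: 24 Hz, 56 Hz.
k=2: 64 Hz, 96 Hz.
k=3: 104 Hz, 136 Hz.
Within [56 Hz, 102 Hz]: 56 Hz, 64 Hz, 96 Hz.

56 Hz, 64 Hz, 96 Hz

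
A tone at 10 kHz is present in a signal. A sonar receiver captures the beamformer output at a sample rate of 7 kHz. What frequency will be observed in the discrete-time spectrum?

3 kHz

10 kHz mod fs = 3 kHz.
3 kHz ≤ fs/2 = 3.5 kHz, appears at 3 kHz.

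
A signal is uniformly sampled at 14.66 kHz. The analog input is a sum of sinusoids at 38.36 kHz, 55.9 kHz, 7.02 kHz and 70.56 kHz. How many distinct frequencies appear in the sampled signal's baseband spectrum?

3

fs/2 = 7.33 kHz.
38.36 kHz mod fs = 9.04 kHz.
9.04 kHz > fs/2 = 7.33 kHz, folds to fs − 9.04 kHz = 5.62 kHz.
55.9 kHz mod fs = 11.92 kHz.
11.92 kHz > fs/2 = 7.33 kHz, folds to fs − 11.92 kHz = 2.74 kHz.
7.02 kHz ≤ fs/2 = 7.33 kHz, passes unchanged.
70.56 kHz mod fs = 11.92 kHz.
11.92 kHz > fs/2 = 7.33 kHz, folds to fs − 11.92 kHz = 2.74 kHz.
Distinct values: {2.74 kHz, 5.62 kHz, 7.02 kHz} → 3.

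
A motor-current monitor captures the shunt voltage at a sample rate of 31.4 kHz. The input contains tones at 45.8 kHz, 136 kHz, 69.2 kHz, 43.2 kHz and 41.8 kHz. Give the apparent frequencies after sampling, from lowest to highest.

6.4 kHz, 10.4 kHz, 11.8 kHz, 14.4 kHz

fs/2 = 15.7 kHz.
45.8 kHz mod fs = 14.4 kHz.
14.4 kHz ≤ fs/2 = 15.7 kHz, appears at 14.4 kHz.
136 kHz mod fs = 10.4 kHz.
10.4 kHz ≤ fs/2 = 15.7 kHz, appears at 10.4 kHz.
69.2 kHz mod fs = 6.4 kHz.
6.4 kHz ≤ fs/2 = 15.7 kHz, appears at 6.4 kHz.
43.2 kHz mod fs = 11.8 kHz.
11.8 kHz ≤ fs/2 = 15.7 kHz, appears at 11.8 kHz.
41.8 kHz mod fs = 10.4 kHz.
10.4 kHz ≤ fs/2 = 15.7 kHz, appears at 10.4 kHz.
Distinct values: {6.4 kHz, 10.4 kHz, 11.8 kHz, 14.4 kHz}.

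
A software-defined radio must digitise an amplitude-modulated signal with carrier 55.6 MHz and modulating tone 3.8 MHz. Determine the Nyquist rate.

118.8 MHz

AM sidebands sit at fc ± fm = 51.8 MHz and 59.4 MHz.
Highest-frequency component: 59.4 MHz.
Nyquist rate = 2 × 59.4 MHz = 118.8 MHz.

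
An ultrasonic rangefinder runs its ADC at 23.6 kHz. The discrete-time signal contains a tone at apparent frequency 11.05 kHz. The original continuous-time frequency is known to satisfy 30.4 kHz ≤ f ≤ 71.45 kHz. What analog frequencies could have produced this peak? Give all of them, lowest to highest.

34.65 kHz, 36.15 kHz, 58.25 kHz, 59.75 kHz

Frequencies that alias to 11.05 kHz are k·fs ± 11.05 kHz for integer k ≥ 0.
k=0: 11.05 kHz.
k=1: 12.55 kHz, 34.65 kHz.
k=2: 36.15 kHz, 58.25 kHz.
k=3: 59.75 kHz, 81.85 kHz.
k=4: 83.35 kHz, 105.45 kHz.
Within [30.4 kHz, 71.45 kHz]: 34.65 kHz, 36.15 kHz, 58.25 kHz, 59.75 kHz.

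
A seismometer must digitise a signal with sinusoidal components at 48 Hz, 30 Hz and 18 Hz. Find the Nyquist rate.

96 Hz

Highest-frequency component: 48 Hz.
Nyquist rate = 2 × 48 Hz = 96 Hz.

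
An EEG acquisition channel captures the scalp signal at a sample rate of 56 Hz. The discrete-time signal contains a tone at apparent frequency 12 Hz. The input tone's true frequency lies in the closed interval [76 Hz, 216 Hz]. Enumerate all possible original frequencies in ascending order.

Frequencies that alias to 12 Hz are k·fs ± 12 Hz for integer k ≥ 0.
k=0: 12 Hz.
k=1: 44 Hz, 68 Hz.
k=2: 100 Hz, 124 Hz.
k=3: 156 Hz, 180 Hz.
k=4: 212 Hz, 236 Hz.
k=5: 268 Hz, 292 Hz.
Within [76 Hz, 216 Hz]: 100 Hz, 124 Hz, 156 Hz, 180 Hz, 212 Hz.

100 Hz, 124 Hz, 156 Hz, 180 Hz, 212 Hz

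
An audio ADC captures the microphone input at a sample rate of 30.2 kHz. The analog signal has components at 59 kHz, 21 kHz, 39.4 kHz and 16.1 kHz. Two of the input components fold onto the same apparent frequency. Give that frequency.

fs/2 = 15.1 kHz.
59 kHz mod fs = 28.8 kHz.
28.8 kHz > fs/2 = 15.1 kHz, folds to fs − 28.8 kHz = 1.4 kHz.
21 kHz > fs/2 = 15.1 kHz, folds to fs − 21 kHz = 9.2 kHz.
39.4 kHz mod fs = 9.2 kHz.
9.2 kHz ≤ fs/2 = 15.1 kHz, appears at 9.2 kHz.
16.1 kHz > fs/2 = 15.1 kHz, folds to fs − 16.1 kHz = 14.1 kHz.
21 kHz and 39.4 kHz both map to 9.2 kHz.

9.2 kHz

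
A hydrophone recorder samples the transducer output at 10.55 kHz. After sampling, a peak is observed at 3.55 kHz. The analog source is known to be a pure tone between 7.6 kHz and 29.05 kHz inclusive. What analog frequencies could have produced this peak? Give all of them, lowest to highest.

14.1 kHz, 17.55 kHz, 24.65 kHz, 28.1 kHz

Frequencies that alias to 3.55 kHz are k·fs ± 3.55 kHz for integer k ≥ 0.
k=0: 3.55 kHz.
k=1: 7 kHz, 14.1 kHz.
k=2: 17.55 kHz, 24.65 kHz.
k=3: 28.1 kHz, 35.2 kHz.
k=4: 38.65 kHz, 45.75 kHz.
Within [7.6 kHz, 29.05 kHz]: 14.1 kHz, 17.55 kHz, 24.65 kHz, 28.1 kHz.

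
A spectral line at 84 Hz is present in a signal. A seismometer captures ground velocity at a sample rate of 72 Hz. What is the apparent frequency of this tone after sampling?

12 Hz

84 Hz mod fs = 12 Hz.
12 Hz ≤ fs/2 = 36 Hz, appears at 12 Hz.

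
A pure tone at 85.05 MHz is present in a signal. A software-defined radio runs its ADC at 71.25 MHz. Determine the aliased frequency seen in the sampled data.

85.05 MHz mod fs = 13.8 MHz.
13.8 MHz ≤ fs/2 = 35.625 MHz, appears at 13.8 MHz.

13.8 MHz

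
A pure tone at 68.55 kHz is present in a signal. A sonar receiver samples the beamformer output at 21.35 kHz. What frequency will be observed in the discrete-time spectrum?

68.55 kHz mod fs = 4.5 kHz.
4.5 kHz ≤ fs/2 = 10.675 kHz, appears at 4.5 kHz.

4.5 kHz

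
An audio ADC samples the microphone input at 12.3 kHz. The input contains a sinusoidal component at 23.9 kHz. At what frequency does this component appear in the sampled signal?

23.9 kHz mod fs = 11.6 kHz.
11.6 kHz > fs/2 = 6.15 kHz, folds to fs − 11.6 kHz = 0.7 kHz.

0.7 kHz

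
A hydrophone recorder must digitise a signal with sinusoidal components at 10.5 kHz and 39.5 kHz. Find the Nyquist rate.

79 kHz

Highest-frequency component: 39.5 kHz.
Nyquist rate = 2 × 39.5 kHz = 79 kHz.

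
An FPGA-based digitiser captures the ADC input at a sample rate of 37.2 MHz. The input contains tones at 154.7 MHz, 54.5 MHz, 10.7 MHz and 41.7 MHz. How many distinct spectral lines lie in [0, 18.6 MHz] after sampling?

fs/2 = 18.6 MHz.
154.7 MHz mod fs = 5.9 MHz.
5.9 MHz ≤ fs/2 = 18.6 MHz, appears at 5.9 MHz.
54.5 MHz mod fs = 17.3 MHz.
17.3 MHz ≤ fs/2 = 18.6 MHz, appears at 17.3 MHz.
10.7 MHz ≤ fs/2 = 18.6 MHz, passes unchanged.
41.7 MHz mod fs = 4.5 MHz.
4.5 MHz ≤ fs/2 = 18.6 MHz, appears at 4.5 MHz.
Distinct values: {4.5 MHz, 5.9 MHz, 10.7 MHz, 17.3 MHz} → 4.

4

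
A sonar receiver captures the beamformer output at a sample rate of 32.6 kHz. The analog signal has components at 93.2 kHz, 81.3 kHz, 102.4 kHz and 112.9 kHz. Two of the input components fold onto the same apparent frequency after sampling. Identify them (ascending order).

93.2 kHz, 102.4 kHz

fs/2 = 16.3 kHz.
93.2 kHz mod fs = 28 kHz.
28 kHz > fs/2 = 16.3 kHz, folds to fs − 28 kHz = 4.6 kHz.
81.3 kHz mod fs = 16.1 kHz.
16.1 kHz ≤ fs/2 = 16.3 kHz, appears at 16.1 kHz.
102.4 kHz mod fs = 4.6 kHz.
4.6 kHz ≤ fs/2 = 16.3 kHz, appears at 4.6 kHz.
112.9 kHz mod fs = 15.1 kHz.
15.1 kHz ≤ fs/2 = 16.3 kHz, appears at 15.1 kHz.
93.2 kHz and 102.4 kHz both map to 4.6 kHz.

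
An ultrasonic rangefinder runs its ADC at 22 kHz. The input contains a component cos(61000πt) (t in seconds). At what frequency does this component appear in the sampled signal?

ω = 61000π rad/s → f = ω/(2π) = 30500 Hz = 30.5 kHz.
30.5 kHz mod fs = 8.5 kHz.
8.5 kHz ≤ fs/2 = 11 kHz, appears at 8.5 kHz.

8.5 kHz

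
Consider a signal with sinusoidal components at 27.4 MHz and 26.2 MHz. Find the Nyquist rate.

54.8 MHz

Highest-frequency component: 27.4 MHz.
Nyquist rate = 2 × 27.4 MHz = 54.8 MHz.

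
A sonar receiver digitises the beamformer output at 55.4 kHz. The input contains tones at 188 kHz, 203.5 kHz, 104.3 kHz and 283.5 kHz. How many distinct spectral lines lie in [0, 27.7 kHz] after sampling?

fs/2 = 27.7 kHz.
188 kHz mod fs = 21.8 kHz.
21.8 kHz ≤ fs/2 = 27.7 kHz, appears at 21.8 kHz.
203.5 kHz mod fs = 37.3 kHz.
37.3 kHz > fs/2 = 27.7 kHz, folds to fs − 37.3 kHz = 18.1 kHz.
104.3 kHz mod fs = 48.9 kHz.
48.9 kHz > fs/2 = 27.7 kHz, folds to fs − 48.9 kHz = 6.5 kHz.
283.5 kHz mod fs = 6.5 kHz.
6.5 kHz ≤ fs/2 = 27.7 kHz, appears at 6.5 kHz.
Distinct values: {6.5 kHz, 18.1 kHz, 21.8 kHz} → 3.

3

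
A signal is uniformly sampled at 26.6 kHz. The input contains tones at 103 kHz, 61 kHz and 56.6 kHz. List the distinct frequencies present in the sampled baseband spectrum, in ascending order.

3.4 kHz, 7.8 kHz

fs/2 = 13.3 kHz.
103 kHz mod fs = 23.2 kHz.
23.2 kHz > fs/2 = 13.3 kHz, folds to fs − 23.2 kHz = 3.4 kHz.
61 kHz mod fs = 7.8 kHz.
7.8 kHz ≤ fs/2 = 13.3 kHz, appears at 7.8 kHz.
56.6 kHz mod fs = 3.4 kHz.
3.4 kHz ≤ fs/2 = 13.3 kHz, appears at 3.4 kHz.
Distinct values: {3.4 kHz, 7.8 kHz}.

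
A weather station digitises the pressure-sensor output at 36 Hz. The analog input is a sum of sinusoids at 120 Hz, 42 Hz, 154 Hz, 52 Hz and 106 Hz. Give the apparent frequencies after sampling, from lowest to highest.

2 Hz, 6 Hz, 10 Hz, 12 Hz, 16 Hz

fs/2 = 18 Hz.
120 Hz mod fs = 12 Hz.
12 Hz ≤ fs/2 = 18 Hz, appears at 12 Hz.
42 Hz mod fs = 6 Hz.
6 Hz ≤ fs/2 = 18 Hz, appears at 6 Hz.
154 Hz mod fs = 10 Hz.
10 Hz ≤ fs/2 = 18 Hz, appears at 10 Hz.
52 Hz mod fs = 16 Hz.
16 Hz ≤ fs/2 = 18 Hz, appears at 16 Hz.
106 Hz mod fs = 34 Hz.
34 Hz > fs/2 = 18 Hz, folds to fs − 34 Hz = 2 Hz.
Distinct values: {2 Hz, 6 Hz, 10 Hz, 12 Hz, 16 Hz}.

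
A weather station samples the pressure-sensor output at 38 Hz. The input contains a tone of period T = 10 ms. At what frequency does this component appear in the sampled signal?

T = 10 ms → f = 1/T = 100 Hz.
100 Hz mod fs = 24 Hz.
24 Hz > fs/2 = 19 Hz, folds to fs − 24 Hz = 14 Hz.

14 Hz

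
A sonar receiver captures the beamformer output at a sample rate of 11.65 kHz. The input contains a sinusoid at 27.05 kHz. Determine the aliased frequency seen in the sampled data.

3.75 kHz

27.05 kHz mod fs = 3.75 kHz.
3.75 kHz ≤ fs/2 = 5.825 kHz, appears at 3.75 kHz.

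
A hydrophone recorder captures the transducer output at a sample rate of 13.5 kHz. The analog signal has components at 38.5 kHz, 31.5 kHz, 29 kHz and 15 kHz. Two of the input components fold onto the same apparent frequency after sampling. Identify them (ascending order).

fs/2 = 6.75 kHz.
38.5 kHz mod fs = 11.5 kHz.
11.5 kHz > fs/2 = 6.75 kHz, folds to fs − 11.5 kHz = 2 kHz.
31.5 kHz mod fs = 4.5 kHz.
4.5 kHz ≤ fs/2 = 6.75 kHz, appears at 4.5 kHz.
29 kHz mod fs = 2 kHz.
2 kHz ≤ fs/2 = 6.75 kHz, appears at 2 kHz.
15 kHz mod fs = 1.5 kHz.
1.5 kHz ≤ fs/2 = 6.75 kHz, appears at 1.5 kHz.
29 kHz and 38.5 kHz both map to 2 kHz.

29 kHz, 38.5 kHz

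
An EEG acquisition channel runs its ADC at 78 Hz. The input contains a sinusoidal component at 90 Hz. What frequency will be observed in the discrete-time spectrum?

90 Hz mod fs = 12 Hz.
12 Hz ≤ fs/2 = 39 Hz, appears at 12 Hz.

12 Hz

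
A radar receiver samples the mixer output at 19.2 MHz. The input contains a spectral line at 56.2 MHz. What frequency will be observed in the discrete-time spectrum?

56.2 MHz mod fs = 17.8 MHz.
17.8 MHz > fs/2 = 9.6 MHz, folds to fs − 17.8 MHz = 1.4 MHz.

1.4 MHz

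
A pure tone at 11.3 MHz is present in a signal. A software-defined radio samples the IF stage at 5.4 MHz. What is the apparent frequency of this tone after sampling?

0.5 MHz

11.3 MHz mod fs = 0.5 MHz.
0.5 MHz ≤ fs/2 = 2.7 MHz, appears at 0.5 MHz.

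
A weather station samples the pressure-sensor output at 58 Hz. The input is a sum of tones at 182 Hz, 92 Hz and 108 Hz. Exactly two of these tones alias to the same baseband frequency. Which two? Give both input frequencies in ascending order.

108 Hz, 182 Hz

fs/2 = 29 Hz.
182 Hz mod fs = 8 Hz.
8 Hz ≤ fs/2 = 29 Hz, appears at 8 Hz.
92 Hz mod fs = 34 Hz.
34 Hz > fs/2 = 29 Hz, folds to fs − 34 Hz = 24 Hz.
108 Hz mod fs = 50 Hz.
50 Hz > fs/2 = 29 Hz, folds to fs − 50 Hz = 8 Hz.
108 Hz and 182 Hz both map to 8 Hz.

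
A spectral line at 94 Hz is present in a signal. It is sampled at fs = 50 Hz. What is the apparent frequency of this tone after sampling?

94 Hz mod fs = 44 Hz.
44 Hz > fs/2 = 25 Hz, folds to fs − 44 Hz = 6 Hz.

6 Hz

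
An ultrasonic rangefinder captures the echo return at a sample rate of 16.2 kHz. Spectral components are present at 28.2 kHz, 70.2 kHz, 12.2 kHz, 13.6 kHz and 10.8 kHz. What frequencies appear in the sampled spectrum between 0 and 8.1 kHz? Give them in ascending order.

2.6 kHz, 4 kHz, 4.2 kHz, 5.4 kHz

fs/2 = 8.1 kHz.
28.2 kHz mod fs = 12 kHz.
12 kHz > fs/2 = 8.1 kHz, folds to fs − 12 kHz = 4.2 kHz.
70.2 kHz mod fs = 5.4 kHz.
5.4 kHz ≤ fs/2 = 8.1 kHz, appears at 5.4 kHz.
12.2 kHz > fs/2 = 8.1 kHz, folds to fs − 12.2 kHz = 4 kHz.
13.6 kHz > fs/2 = 8.1 kHz, folds to fs − 13.6 kHz = 2.6 kHz.
10.8 kHz > fs/2 = 8.1 kHz, folds to fs − 10.8 kHz = 5.4 kHz.
Distinct values: {2.6 kHz, 4 kHz, 4.2 kHz, 5.4 kHz}.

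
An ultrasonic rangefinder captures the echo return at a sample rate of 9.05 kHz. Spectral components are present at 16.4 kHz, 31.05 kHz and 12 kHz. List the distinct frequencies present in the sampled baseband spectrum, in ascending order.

fs/2 = 4.525 kHz.
16.4 kHz mod fs = 7.35 kHz.
7.35 kHz > fs/2 = 4.525 kHz, folds to fs − 7.35 kHz = 1.7 kHz.
31.05 kHz mod fs = 3.9 kHz.
3.9 kHz ≤ fs/2 = 4.525 kHz, appears at 3.9 kHz.
12 kHz mod fs = 2.95 kHz.
2.95 kHz ≤ fs/2 = 4.525 kHz, appears at 2.95 kHz.
Distinct values: {1.7 kHz, 2.95 kHz, 3.9 kHz}.

1.7 kHz, 2.95 kHz, 3.9 kHz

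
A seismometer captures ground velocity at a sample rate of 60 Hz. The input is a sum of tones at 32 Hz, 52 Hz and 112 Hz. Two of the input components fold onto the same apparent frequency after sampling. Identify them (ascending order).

fs/2 = 30 Hz.
32 Hz > fs/2 = 30 Hz, folds to fs − 32 Hz = 28 Hz.
52 Hz > fs/2 = 30 Hz, folds to fs − 52 Hz = 8 Hz.
112 Hz mod fs = 52 Hz.
52 Hz > fs/2 = 30 Hz, folds to fs − 52 Hz = 8 Hz.
52 Hz and 112 Hz both map to 8 Hz.

52 Hz, 112 Hz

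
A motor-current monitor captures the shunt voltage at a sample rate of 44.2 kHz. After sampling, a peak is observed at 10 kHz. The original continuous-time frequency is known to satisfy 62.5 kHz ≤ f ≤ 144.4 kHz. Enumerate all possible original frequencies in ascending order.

78.4 kHz, 98.4 kHz, 122.6 kHz, 142.6 kHz

Frequencies that alias to 10 kHz are k·fs ± 10 kHz for integer k ≥ 0.
k=0: 10 kHz.
k=1: 34.2 kHz, 54.2 kHz.
k=2: 78.4 kHz, 98.4 kHz.
k=3: 122.6 kHz, 142.6 kHz.
k=4: 166.8 kHz, 186.8 kHz.
Within [62.5 kHz, 144.4 kHz]: 78.4 kHz, 98.4 kHz, 122.6 kHz, 142.6 kHz.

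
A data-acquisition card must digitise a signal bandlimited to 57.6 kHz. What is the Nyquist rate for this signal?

Nyquist rate = 2 × 57.6 kHz = 115.2 kHz.

115.2 kHz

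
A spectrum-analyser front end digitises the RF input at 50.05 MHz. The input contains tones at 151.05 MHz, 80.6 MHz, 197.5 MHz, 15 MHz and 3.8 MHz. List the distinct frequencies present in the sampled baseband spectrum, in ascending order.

0.9 MHz, 2.7 MHz, 3.8 MHz, 15 MHz, 19.5 MHz

fs/2 = 25.025 MHz.
151.05 MHz mod fs = 0.9 MHz.
0.9 MHz ≤ fs/2 = 25.025 MHz, appears at 0.9 MHz.
80.6 MHz mod fs = 30.55 MHz.
30.55 MHz > fs/2 = 25.025 MHz, folds to fs − 30.55 MHz = 19.5 MHz.
197.5 MHz mod fs = 47.35 MHz.
47.35 MHz > fs/2 = 25.025 MHz, folds to fs − 47.35 MHz = 2.7 MHz.
15 MHz ≤ fs/2 = 25.025 MHz, passes unchanged.
3.8 MHz ≤ fs/2 = 25.025 MHz, passes unchanged.
Distinct values: {0.9 MHz, 2.7 MHz, 3.8 MHz, 15 MHz, 19.5 MHz}.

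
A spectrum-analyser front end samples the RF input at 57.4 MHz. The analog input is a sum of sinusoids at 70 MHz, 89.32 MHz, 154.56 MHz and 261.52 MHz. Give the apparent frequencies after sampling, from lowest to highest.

fs/2 = 28.7 MHz.
70 MHz mod fs = 12.6 MHz.
12.6 MHz ≤ fs/2 = 28.7 MHz, appears at 12.6 MHz.
89.32 MHz mod fs = 31.92 MHz.
31.92 MHz > fs/2 = 28.7 MHz, folds to fs − 31.92 MHz = 25.48 MHz.
154.56 MHz mod fs = 39.76 MHz.
39.76 MHz > fs/2 = 28.7 MHz, folds to fs − 39.76 MHz = 17.64 MHz.
261.52 MHz mod fs = 31.92 MHz.
31.92 MHz > fs/2 = 28.7 MHz, folds to fs − 31.92 MHz = 25.48 MHz.
Distinct values: {12.6 MHz, 17.64 MHz, 25.48 MHz}.

12.6 MHz, 17.64 MHz, 25.48 MHz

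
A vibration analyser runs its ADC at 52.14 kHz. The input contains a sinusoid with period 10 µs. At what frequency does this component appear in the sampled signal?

T = 10 µs → f = 1/T = 100 kHz.
100 kHz mod fs = 47.86 kHz.
47.86 kHz > fs/2 = 26.07 kHz, folds to fs − 47.86 kHz = 4.28 kHz.

4.28 kHz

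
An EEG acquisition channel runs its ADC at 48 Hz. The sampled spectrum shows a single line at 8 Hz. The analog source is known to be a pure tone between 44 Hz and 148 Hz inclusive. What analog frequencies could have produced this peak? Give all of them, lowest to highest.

Frequencies that alias to 8 Hz are k·fs ± 8 Hz for integer k ≥ 0.
k=0: 8 Hz.
k=1: 40 Hz, 56 Hz.
k=2: 88 Hz, 104 Hz.
k=3: 136 Hz, 152 Hz.
k=4: 184 Hz, 200 Hz.
Within [44 Hz, 148 Hz]: 56 Hz, 88 Hz, 104 Hz, 136 Hz.

56 Hz, 88 Hz, 104 Hz, 136 Hz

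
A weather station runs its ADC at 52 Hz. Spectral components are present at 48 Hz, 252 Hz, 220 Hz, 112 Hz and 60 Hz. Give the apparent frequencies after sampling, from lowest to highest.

4 Hz, 8 Hz, 12 Hz

fs/2 = 26 Hz.
48 Hz > fs/2 = 26 Hz, folds to fs − 48 Hz = 4 Hz.
252 Hz mod fs = 44 Hz.
44 Hz > fs/2 = 26 Hz, folds to fs − 44 Hz = 8 Hz.
220 Hz mod fs = 12 Hz.
12 Hz ≤ fs/2 = 26 Hz, appears at 12 Hz.
112 Hz mod fs = 8 Hz.
8 Hz ≤ fs/2 = 26 Hz, appears at 8 Hz.
60 Hz mod fs = 8 Hz.
8 Hz ≤ fs/2 = 26 Hz, appears at 8 Hz.
Distinct values: {4 Hz, 8 Hz, 12 Hz}.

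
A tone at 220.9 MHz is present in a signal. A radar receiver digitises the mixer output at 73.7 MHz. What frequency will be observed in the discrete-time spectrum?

0.2 MHz

220.9 MHz mod fs = 73.5 MHz.
73.5 MHz > fs/2 = 36.85 MHz, folds to fs − 73.5 MHz = 0.2 MHz.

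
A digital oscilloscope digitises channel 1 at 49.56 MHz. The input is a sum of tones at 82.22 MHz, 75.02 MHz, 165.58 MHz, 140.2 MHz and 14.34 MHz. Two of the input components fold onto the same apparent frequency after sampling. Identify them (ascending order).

82.22 MHz, 165.58 MHz

fs/2 = 24.78 MHz.
82.22 MHz mod fs = 32.66 MHz.
32.66 MHz > fs/2 = 24.78 MHz, folds to fs − 32.66 MHz = 16.9 MHz.
75.02 MHz mod fs = 25.46 MHz.
25.46 MHz > fs/2 = 24.78 MHz, folds to fs − 25.46 MHz = 24.1 MHz.
165.58 MHz mod fs = 16.9 MHz.
16.9 MHz ≤ fs/2 = 24.78 MHz, appears at 16.9 MHz.
140.2 MHz mod fs = 41.08 MHz.
41.08 MHz > fs/2 = 24.78 MHz, folds to fs − 41.08 MHz = 8.48 MHz.
14.34 MHz ≤ fs/2 = 24.78 MHz, passes unchanged.
82.22 MHz and 165.58 MHz both map to 16.9 MHz.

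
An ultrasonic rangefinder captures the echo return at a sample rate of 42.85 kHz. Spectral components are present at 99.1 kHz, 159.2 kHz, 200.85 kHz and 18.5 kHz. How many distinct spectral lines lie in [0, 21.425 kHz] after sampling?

fs/2 = 21.425 kHz.
99.1 kHz mod fs = 13.4 kHz.
13.4 kHz ≤ fs/2 = 21.425 kHz, appears at 13.4 kHz.
159.2 kHz mod fs = 30.65 kHz.
30.65 kHz > fs/2 = 21.425 kHz, folds to fs − 30.65 kHz = 12.2 kHz.
200.85 kHz mod fs = 29.45 kHz.
29.45 kHz > fs/2 = 21.425 kHz, folds to fs − 29.45 kHz = 13.4 kHz.
18.5 kHz ≤ fs/2 = 21.425 kHz, passes unchanged.
Distinct values: {12.2 kHz, 13.4 kHz, 18.5 kHz} → 3.

3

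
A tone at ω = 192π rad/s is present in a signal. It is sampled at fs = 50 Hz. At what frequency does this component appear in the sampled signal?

4 Hz

ω = 192π rad/s → f = ω/(2π) = 96 Hz.
96 Hz mod fs = 46 Hz.
46 Hz > fs/2 = 25 Hz, folds to fs − 46 Hz = 4 Hz.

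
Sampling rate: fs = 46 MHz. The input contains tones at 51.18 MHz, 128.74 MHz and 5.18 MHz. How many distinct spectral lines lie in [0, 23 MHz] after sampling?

2

fs/2 = 23 MHz.
51.18 MHz mod fs = 5.18 MHz.
5.18 MHz ≤ fs/2 = 23 MHz, appears at 5.18 MHz.
128.74 MHz mod fs = 36.74 MHz.
36.74 MHz > fs/2 = 23 MHz, folds to fs − 36.74 MHz = 9.26 MHz.
5.18 MHz ≤ fs/2 = 23 MHz, passes unchanged.
Distinct values: {5.18 MHz, 9.26 MHz} → 2.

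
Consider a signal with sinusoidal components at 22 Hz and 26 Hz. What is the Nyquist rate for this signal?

Highest-frequency component: 26 Hz.
Nyquist rate = 2 × 26 Hz = 52 Hz.

52 Hz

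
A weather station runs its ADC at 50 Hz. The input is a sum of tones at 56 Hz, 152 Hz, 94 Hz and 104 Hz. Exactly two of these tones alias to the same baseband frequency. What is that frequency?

fs/2 = 25 Hz.
56 Hz mod fs = 6 Hz.
6 Hz ≤ fs/2 = 25 Hz, appears at 6 Hz.
152 Hz mod fs = 2 Hz.
2 Hz ≤ fs/2 = 25 Hz, appears at 2 Hz.
94 Hz mod fs = 44 Hz.
44 Hz > fs/2 = 25 Hz, folds to fs − 44 Hz = 6 Hz.
104 Hz mod fs = 4 Hz.
4 Hz ≤ fs/2 = 25 Hz, appears at 4 Hz.
56 Hz and 94 Hz both map to 6 Hz.

6 Hz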